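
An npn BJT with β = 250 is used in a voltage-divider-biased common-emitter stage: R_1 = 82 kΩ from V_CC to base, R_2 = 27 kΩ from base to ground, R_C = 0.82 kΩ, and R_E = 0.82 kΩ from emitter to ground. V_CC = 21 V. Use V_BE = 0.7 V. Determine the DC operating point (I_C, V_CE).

I_C ≈ 5 mA, V_CE ≈ 13 V

Thevenize the base divider: V_Th = V_CC·R_2/(R_1+R_2) = 21×27/109 = 5.2 V, R_Th = R_1‖R_2 = 20.3 kΩ.
Base-emitter loop: V_Th = I_B·R_Th + V_BE + (β+1)I_B·R_E, so I_B = (5.2 − 0.7) / (20.3 + 251×0.82) = 0.0199 mA.
I_C = β·I_B = 250×0.0199 = 4.98 mA, and I_E = (β+1)I_B = 5 mA.
V_CE = V_CC − I_C·R_C − I_E·R_E = 21 − 4.98×0.82 − 5×0.82 = 12.8 V.
V_CE = 12.8 V > 0.2 V confirms active-region operation.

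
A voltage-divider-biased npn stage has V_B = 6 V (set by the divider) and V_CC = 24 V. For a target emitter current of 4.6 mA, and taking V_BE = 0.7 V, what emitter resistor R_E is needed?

V_E = V_B − V_BE = 6 − 0.7 = 5.3 V.
R_E = V_E / I_E = 5.3 / 4.6 = 1.15 kΩ.

R_E ≈ 1.2 kΩ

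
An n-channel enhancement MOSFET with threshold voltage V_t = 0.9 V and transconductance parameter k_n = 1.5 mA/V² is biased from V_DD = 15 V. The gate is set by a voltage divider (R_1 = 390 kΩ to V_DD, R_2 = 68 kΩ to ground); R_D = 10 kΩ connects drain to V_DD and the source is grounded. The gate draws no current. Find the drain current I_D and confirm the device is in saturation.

I_D ≈ 1.3 mA

V_G = V_DD·R_2/(R_1+R_2) = 15×68/458 = 2.23 V. With the source grounded, V_GS = V_G = 2.23 V.
Assume saturation: I_D = (k_n/2)(V_GS − V_t)² = (1.5/2)×(2.23 − 0.9)² = 0.75×1.33² = 1.32 mA.
V_DS = V_DD − I_D·R_D = 15 − 1.32×10 = 1.79 V.
Saturation requires V_DS ≥ V_GS − V_t = 1.33 V; 1.79 ≥ 1.33 ✓.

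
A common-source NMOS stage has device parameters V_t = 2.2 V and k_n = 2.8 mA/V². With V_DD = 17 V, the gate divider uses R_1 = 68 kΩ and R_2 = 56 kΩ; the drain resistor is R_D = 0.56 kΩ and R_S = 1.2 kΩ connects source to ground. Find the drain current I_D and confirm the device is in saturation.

V_G = V_DD·R_2/(R_1+R_2) = 17×56/124 = 7.68 V.
Assume saturation: I_D = (k_n/2)(V_GS − V_t)² with V_GS = V_G − I_D·R_S = 7.68 − 1.2·I_D.
Substituting gives 2.02·I_D² − 19.4·I_D + 42 = 0, with roots I_D = 3.29 or 6.34 mA.
The root I_D = 6.34 mA gives V_GS = 0.0724 V ≤ V_t, so take I_D = 3.29 mA.
Then V_GS = 3.73 V and V_DS = V_DD − I_D(R_D+R_S) = 17 − 3.29×1.76 = 11.2 V.
Saturation requires V_DS ≥ V_GS − V_t = 1.53 V; 11.2 ≥ 1.53 ✓.

I_D ≈ 3.3 mA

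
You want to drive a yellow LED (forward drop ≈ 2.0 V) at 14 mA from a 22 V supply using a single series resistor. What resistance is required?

R ≈ 1.4 kΩ

The resistor drops V_S − V_D = 22 − 2.0 = 20 V at 14 mA.
R = 20 V / 14 mA = 1.43 kΩ.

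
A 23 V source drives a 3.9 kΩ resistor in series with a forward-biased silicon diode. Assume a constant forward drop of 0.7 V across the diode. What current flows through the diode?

I ≈ 5.7 mA

KVL around the loop: 23 = V_D + I·R = 0.7 + I × 3.9 kΩ.
So I = (23 − 0.7) / 3.9 kΩ = 22.3 / 3.9 = 5.72 mA.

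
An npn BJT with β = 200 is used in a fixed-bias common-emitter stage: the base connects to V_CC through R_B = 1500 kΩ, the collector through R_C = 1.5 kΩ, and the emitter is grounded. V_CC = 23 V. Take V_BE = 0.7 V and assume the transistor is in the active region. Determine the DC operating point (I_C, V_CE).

Base loop: V_CC = I_B·R_B + V_BE, so I_B = (23 − 0.7)/1500 kΩ = 0.0149 mA.
In the active region I_C = β·I_B = 200 × 0.0149 = 2.97 mA.
Collector loop: V_CE = V_CC − I_C·R_C = 23 − 2.97×1.5 = 18.5 V.
Since V_CE = 18.5 V > V_CE(sat) ≈ 0.2 V, the transistor is in the active region as assumed.

I_C ≈ 3 mA, V_CE ≈ 19 V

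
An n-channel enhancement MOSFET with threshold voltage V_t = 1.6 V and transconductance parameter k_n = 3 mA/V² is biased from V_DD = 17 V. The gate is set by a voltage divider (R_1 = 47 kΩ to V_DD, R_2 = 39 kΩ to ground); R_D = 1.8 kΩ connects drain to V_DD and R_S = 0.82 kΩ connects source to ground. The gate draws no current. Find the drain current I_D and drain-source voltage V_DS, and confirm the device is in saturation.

V_G = V_DD·R_2/(R_1+R_2) = 17×39/86 = 7.71 V.
Assume saturation: I_D = (k_n/2)(V_GS − V_t)² with V_GS = V_G − I_D·R_S = 7.71 − 0.82·I_D.
Substituting gives 1.01·I_D² − 16·I_D + 56 = 0, with roots I_D = 5.18 or 10.7 mA.
The root I_D = 10.7 mA gives V_GS = -1.07 V ≤ V_t, so take I_D = 5.18 mA.
Then V_GS = 3.46 V and V_DS = V_DD − I_D(R_D+R_S) = 17 − 5.18×2.62 = 3.42 V.
Saturation requires V_DS ≥ V_GS − V_t = 1.86 V; 3.42 ≥ 1.86 ✓.

I_D ≈ 5.2 mA, V_DS ≈ 3.4 V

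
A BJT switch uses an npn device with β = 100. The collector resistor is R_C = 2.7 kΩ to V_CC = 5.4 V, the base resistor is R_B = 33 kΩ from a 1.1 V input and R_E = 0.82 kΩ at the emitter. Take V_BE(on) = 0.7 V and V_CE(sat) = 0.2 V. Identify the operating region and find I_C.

Assume active. Base-emitter loop: I_B = (V_BB − V_BE)/(R_B + (β+1)R_E) = (1.1 − 0.7)/(33 + 101×0.82) = 0.00345 mA.
I_C = β·I_B = 100×0.00345 = 0.345 mA.
V_CE = V_CC − I_C·R_C − I_E·R_E = 5.4 − 0.345×2.7 − 0.349×0.82 = 4.18 V > V_CE(sat), so the active-region assumption holds.

active; I_C ≈ 0.35 mA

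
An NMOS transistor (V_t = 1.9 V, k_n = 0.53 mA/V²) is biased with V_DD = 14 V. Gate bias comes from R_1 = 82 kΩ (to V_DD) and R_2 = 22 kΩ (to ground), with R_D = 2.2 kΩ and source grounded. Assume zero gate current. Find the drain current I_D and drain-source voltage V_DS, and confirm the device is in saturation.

V_G = V_DD·R_2/(R_1+R_2) = 14×22/104 = 2.96 V. With the source grounded, V_GS = V_G = 2.96 V.
Assume saturation: I_D = (k_n/2)(V_GS − V_t)² = (0.53/2)×(2.96 − 1.9)² = 0.265×1.06² = 0.299 mA.
V_DS = V_DD − I_D·R_D = 14 − 0.299×2.2 = 13.3 V.
Saturation requires V_DS ≥ V_GS − V_t = 1.06 V; 13.3 ≥ 1.06 ✓.

I_D ≈ 0.3 mA, V_DS ≈ 13 V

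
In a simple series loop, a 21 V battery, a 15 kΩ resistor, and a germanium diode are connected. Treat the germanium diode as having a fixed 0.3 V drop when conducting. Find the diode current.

I ≈ 1.4 mA

KVL around the loop: 21 = V_D + I·R = 0.3 + I × 15 kΩ.
So I = (21 − 0.3) / 15 kΩ = 20.7 / 15 = 1.38 mA.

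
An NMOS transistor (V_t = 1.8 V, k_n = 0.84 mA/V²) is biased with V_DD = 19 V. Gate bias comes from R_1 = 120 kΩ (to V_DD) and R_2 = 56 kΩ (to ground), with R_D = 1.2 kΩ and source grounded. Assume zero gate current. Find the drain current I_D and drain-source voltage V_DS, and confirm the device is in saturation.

V_G = V_DD·R_2/(R_1+R_2) = 19×56/176 = 6.05 V. With the source grounded, V_GS = V_G = 6.05 V.
Assume saturation: I_D = (k_n/2)(V_GS − V_t)² = (0.84/2)×(6.05 − 1.8)² = 0.42×4.25² = 7.57 mA.
V_DS = V_DD − I_D·R_D = 19 − 7.57×1.2 = 9.92 V.
Saturation requires V_DS ≥ V_GS − V_t = 4.25 V; 9.92 ≥ 4.25 ✓.

I_D ≈ 7.6 mA, V_DS ≈ 9.9 V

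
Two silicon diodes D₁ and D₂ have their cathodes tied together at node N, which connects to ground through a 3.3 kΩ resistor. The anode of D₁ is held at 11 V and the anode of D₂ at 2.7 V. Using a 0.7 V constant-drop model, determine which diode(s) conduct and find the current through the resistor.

Assume both conduct. Then node N would need to be at both 11−0.7 = 10.3 V and 2.7−0.7 = 2 V, which is impossible.
Assume only D₁ conducts: V_N = 11 − 0.7 = 10.3 V, so I_R = 10.3/3.3 = 3.12 mA.
Check D₂: its anode-to-cathode voltage is 2.7 − 10.3 = -7.6 V < 0.7 V, so it is off. The assumption is consistent.

Only D₁ conducts; I_R ≈ 3.1 mA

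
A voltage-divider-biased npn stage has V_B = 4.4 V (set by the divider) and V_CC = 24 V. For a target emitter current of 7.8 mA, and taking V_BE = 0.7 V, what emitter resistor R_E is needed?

V_E = V_B − V_BE = 4.4 − 0.7 = 3.7 V.
R_E = V_E / I_E = 3.7 / 7.8 = 0.474 kΩ.

R_E ≈ 0.47 kΩ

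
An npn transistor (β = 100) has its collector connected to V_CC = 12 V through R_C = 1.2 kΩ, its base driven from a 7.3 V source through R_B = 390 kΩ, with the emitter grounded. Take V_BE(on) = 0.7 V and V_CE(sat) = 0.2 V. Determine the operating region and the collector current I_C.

active; I_C ≈ 1.7 mA

Assume active. Base-emitter loop: I_B = (V_BB − V_BE)/R_B = (7.3 − 0.7)/390 = 0.0169 mA.
I_C = β·I_B = 100×0.0169 = 1.69 mA.
V_CE = V_CC − I_C·R_C = 12 − 1.69×1.2 = 9.97 V > V_CE(sat), so the active-region assumption holds.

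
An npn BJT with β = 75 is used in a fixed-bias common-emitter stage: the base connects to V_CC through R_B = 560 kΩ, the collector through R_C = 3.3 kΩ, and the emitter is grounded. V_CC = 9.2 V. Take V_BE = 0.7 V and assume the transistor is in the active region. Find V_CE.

Base loop: V_CC = I_B·R_B + V_BE, so I_B = (9.2 − 0.7)/560 kΩ = 0.0152 mA.
In the active region I_C = β·I_B = 75 × 0.0152 = 1.14 mA.
Collector loop: V_CE = V_CC − I_C·R_C = 9.2 − 1.14×3.3 = 5.44 V.
Since V_CE = 5.44 V > V_CE(sat) ≈ 0.2 V, the transistor is in the active region as assumed.

V_CE ≈ 5.4 V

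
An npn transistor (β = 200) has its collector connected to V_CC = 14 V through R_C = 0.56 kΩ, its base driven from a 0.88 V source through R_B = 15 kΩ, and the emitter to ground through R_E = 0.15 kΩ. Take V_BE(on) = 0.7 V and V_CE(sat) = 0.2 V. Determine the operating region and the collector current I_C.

active; I_C ≈ 0.8 mA

Assume active. Base-emitter loop: I_B = (V_BB − V_BE)/(R_B + (β+1)R_E) = (0.88 − 0.7)/(15 + 201×0.15) = 0.00399 mA.
I_C = β·I_B = 200×0.00399 = 0.797 mA.
V_CE = V_CC − I_C·R_C − I_E·R_E = 14 − 0.797×0.56 − 0.801×0.15 = 13.4 V > V_CE(sat), so the active-region assumption holds.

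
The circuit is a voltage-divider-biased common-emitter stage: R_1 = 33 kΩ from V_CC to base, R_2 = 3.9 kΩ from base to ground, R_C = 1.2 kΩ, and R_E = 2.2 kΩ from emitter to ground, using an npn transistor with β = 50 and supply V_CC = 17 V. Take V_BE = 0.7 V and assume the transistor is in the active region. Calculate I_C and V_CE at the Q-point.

I_C ≈ 0.47 mA, V_CE ≈ 15 V

Thevenize the base divider: V_Th = V_CC·R_2/(R_1+R_2) = 17×3.9/36.9 = 1.8 V, R_Th = R_1‖R_2 = 3.49 kΩ.
Base-emitter loop: V_Th = I_B·R_Th + V_BE + (β+1)I_B·R_E, so I_B = (1.8 − 0.7) / (3.49 + 51×2.2) = 0.00948 mA.
I_C = β·I_B = 50×0.00948 = 0.474 mA, and I_E = (β+1)I_B = 0.483 mA.
V_CE = V_CC − I_C·R_C − I_E·R_E = 17 − 0.474×1.2 − 0.483×2.2 = 15.4 V.
V_CE = 15.4 V > 0.2 V confirms active-region operation.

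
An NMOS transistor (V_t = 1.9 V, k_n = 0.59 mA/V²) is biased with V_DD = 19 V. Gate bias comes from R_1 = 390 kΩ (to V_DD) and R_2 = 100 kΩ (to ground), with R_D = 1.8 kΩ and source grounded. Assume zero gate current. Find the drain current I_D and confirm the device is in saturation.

V_G = V_DD·R_2/(R_1+R_2) = 19×100/490 = 3.88 V. With the source grounded, V_GS = V_G = 3.88 V.
Assume saturation: I_D = (k_n/2)(V_GS − V_t)² = (0.59/2)×(3.88 − 1.9)² = 0.295×1.98² = 1.15 mA.
V_DS = V_DD − I_D·R_D = 19 − 1.15×1.8 = 16.9 V.
Saturation requires V_DS ≥ V_GS − V_t = 1.98 V; 16.9 ≥ 1.98 ✓.

I_D ≈ 1.2 mA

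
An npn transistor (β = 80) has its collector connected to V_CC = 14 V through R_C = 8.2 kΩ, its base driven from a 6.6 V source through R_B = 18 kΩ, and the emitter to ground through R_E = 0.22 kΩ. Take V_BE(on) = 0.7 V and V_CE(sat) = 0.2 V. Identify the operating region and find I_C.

saturation; I_C ≈ 1.6 mA

Assume active: I_B = (6.6 − 0.7)/(18 + 81×0.22) = 0.165 mA, I_C = β·I_B = 13.2 mA.
Then V_CE = 14 − 13.2×8.2 − 13.3×0.22 = -97 V < 0.2 V — the active assumption fails.
Re-solve with V_CE = 0.2 V. KCL at the emitter: V_E/R_E = (V_BB−0.7−V_E)/R_B + (V_CC−0.2−V_E)/R_C, giving V_E = 0.426 V.
I_C = (V_CC − 0.2 − V_E)/R_C = (13.8 − 0.426)/8.2 = 1.63 mA.
Check: I_B = (5.9 − 0.426)/18 = 0.304 mA, and β·I_B = 24.3 mA > I_C, confirming saturation.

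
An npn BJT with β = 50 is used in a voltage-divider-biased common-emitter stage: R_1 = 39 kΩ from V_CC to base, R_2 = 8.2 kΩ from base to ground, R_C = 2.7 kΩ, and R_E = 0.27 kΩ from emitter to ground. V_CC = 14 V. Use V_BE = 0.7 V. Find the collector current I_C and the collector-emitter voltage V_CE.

Thevenize the base divider: V_Th = V_CC·R_2/(R_1+R_2) = 14×8.2/47.2 = 2.43 V, R_Th = R_1‖R_2 = 6.78 kΩ.
Base-emitter loop: V_Th = I_B·R_Th + V_BE + (β+1)I_B·R_E, so I_B = (2.43 − 0.7) / (6.78 + 51×0.27) = 0.0843 mA.
I_C = β·I_B = 50×0.0843 = 4.22 mA, and I_E = (β+1)I_B = 4.3 mA.
V_CE = V_CC − I_C·R_C − I_E·R_E = 14 − 4.22×2.7 − 4.3×0.27 = 1.46 V.
V_CE = 1.46 V > 0.2 V confirms active-region operation.

I_C ≈ 4.2 mA, V_CE ≈ 1.5 V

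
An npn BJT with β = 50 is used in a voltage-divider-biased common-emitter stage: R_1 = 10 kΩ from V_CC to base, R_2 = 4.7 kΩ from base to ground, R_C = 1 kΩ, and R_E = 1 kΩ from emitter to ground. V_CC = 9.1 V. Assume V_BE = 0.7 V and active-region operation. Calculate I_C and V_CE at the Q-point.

I_C ≈ 2 mA, V_CE ≈ 5 V

Thevenize the base divider: V_Th = V_CC·R_2/(R_1+R_2) = 9.1×4.7/14.7 = 2.91 V, R_Th = R_1‖R_2 = 3.2 kΩ.
Base-emitter loop: V_Th = I_B·R_Th + V_BE + (β+1)I_B·R_E, so I_B = (2.91 − 0.7) / (3.2 + 51×1) = 0.0408 mA.
I_C = β·I_B = 50×0.0408 = 2.04 mA, and I_E = (β+1)I_B = 2.08 mA.
V_CE = V_CC − I_C·R_C − I_E·R_E = 9.1 − 2.04×1 − 2.08×1 = 4.98 V.
V_CE = 4.98 V > 0.2 V confirms active-region operation.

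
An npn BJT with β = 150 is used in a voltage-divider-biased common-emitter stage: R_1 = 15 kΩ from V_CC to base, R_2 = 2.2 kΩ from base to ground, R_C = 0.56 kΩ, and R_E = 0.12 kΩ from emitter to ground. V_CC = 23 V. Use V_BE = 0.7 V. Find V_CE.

V_CE ≈ 12 V

Thevenize the base divider: V_Th = V_CC·R_2/(R_1+R_2) = 23×2.2/17.2 = 2.94 V, R_Th = R_1‖R_2 = 1.92 kΩ.
Base-emitter loop: V_Th = I_B·R_Th + V_BE + (β+1)I_B·R_E, so I_B = (2.94 − 0.7) / (1.92 + 151×0.12) = 0.112 mA.
I_C = β·I_B = 150×0.112 = 16.8 mA, and I_E = (β+1)I_B = 16.9 mA.
V_CE = V_CC − I_C·R_C − I_E·R_E = 23 − 16.8×0.56 − 16.9×0.12 = 11.6 V.
V_CE = 11.6 V > 0.2 V confirms active-region operation.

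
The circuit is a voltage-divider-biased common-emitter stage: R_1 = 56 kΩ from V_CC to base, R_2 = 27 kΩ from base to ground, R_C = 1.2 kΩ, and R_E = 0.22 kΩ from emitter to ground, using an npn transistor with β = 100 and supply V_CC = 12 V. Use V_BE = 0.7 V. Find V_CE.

Thevenize the base divider: V_Th = V_CC·R_2/(R_1+R_2) = 12×27/83 = 3.9 V, R_Th = R_1‖R_2 = 18.2 kΩ.
Base-emitter loop: V_Th = I_B·R_Th + V_BE + (β+1)I_B·R_E, so I_B = (3.9 − 0.7) / (18.2 + 101×0.22) = 0.0792 mA.
I_C = β·I_B = 100×0.0792 = 7.92 mA, and I_E = (β+1)I_B = 8 mA.
V_CE = V_CC − I_C·R_C − I_E·R_E = 12 − 7.92×1.2 − 8×0.22 = 0.733 V.
V_CE = 0.733 V > 0.2 V confirms active-region operation.

V_CE ≈ 0.73 V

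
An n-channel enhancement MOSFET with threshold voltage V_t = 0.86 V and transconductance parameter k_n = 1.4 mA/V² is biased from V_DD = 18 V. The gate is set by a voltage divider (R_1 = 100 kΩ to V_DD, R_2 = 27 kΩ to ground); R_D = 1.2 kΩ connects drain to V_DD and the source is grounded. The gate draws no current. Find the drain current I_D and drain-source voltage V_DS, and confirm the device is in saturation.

I_D ≈ 6.2 mA, V_DS ≈ 11 V

V_G = V_DD·R_2/(R_1+R_2) = 18×27/127 = 3.83 V. With the source grounded, V_GS = V_G = 3.83 V.
Assume saturation: I_D = (k_n/2)(V_GS − V_t)² = (1.4/2)×(3.83 − 0.86)² = 0.7×2.97² = 6.16 mA.
V_DS = V_DD − I_D·R_D = 18 − 6.16×1.2 = 10.6 V.
Saturation requires V_DS ≥ V_GS − V_t = 2.97 V; 10.6 ≥ 2.97 ✓.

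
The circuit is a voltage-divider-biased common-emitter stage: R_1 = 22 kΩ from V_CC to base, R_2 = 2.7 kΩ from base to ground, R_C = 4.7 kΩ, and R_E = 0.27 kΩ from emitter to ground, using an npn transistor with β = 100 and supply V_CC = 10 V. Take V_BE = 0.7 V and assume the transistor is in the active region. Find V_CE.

Thevenize the base divider: V_Th = V_CC·R_2/(R_1+R_2) = 10×2.7/24.7 = 1.09 V, R_Th = R_1‖R_2 = 2.4 kΩ.
Base-emitter loop: V_Th = I_B·R_Th + V_BE + (β+1)I_B·R_E, so I_B = (1.09 − 0.7) / (2.4 + 101×0.27) = 0.0132 mA.
I_C = β·I_B = 100×0.0132 = 1.32 mA, and I_E = (β+1)I_B = 1.34 mA.
V_CE = V_CC − I_C·R_C − I_E·R_E = 10 − 1.32×4.7 − 1.34×0.27 = 3.41 V.
V_CE = 3.41 V > 0.2 V confirms active-region operation.

V_CE ≈ 3.4 V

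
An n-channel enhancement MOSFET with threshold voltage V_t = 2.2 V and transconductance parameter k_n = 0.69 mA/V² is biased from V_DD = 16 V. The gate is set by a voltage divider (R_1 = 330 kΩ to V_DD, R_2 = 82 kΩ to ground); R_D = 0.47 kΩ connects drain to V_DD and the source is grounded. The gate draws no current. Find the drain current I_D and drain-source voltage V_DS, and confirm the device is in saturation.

I_D ≈ 0.33 mA, V_DS ≈ 16 V

V_G = V_DD·R_2/(R_1+R_2) = 16×82/412 = 3.18 V. With the source grounded, V_GS = V_G = 3.18 V.
Assume saturation: I_D = (k_n/2)(V_GS − V_t)² = (0.69/2)×(3.18 − 2.2)² = 0.345×0.984² = 0.334 mA.
V_DS = V_DD − I_D·R_D = 16 − 0.334×0.47 = 15.8 V.
Saturation requires V_DS ≥ V_GS − V_t = 0.984 V; 15.8 ≥ 0.984 ✓.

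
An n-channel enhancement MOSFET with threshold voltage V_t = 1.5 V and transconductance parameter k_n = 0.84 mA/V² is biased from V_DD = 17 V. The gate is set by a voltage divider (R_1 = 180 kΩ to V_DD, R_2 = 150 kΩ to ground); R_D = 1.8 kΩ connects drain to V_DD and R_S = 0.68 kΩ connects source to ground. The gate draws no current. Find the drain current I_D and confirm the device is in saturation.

I_D ≈ 4.4 mA

V_G = V_DD·R_2/(R_1+R_2) = 17×150/330 = 7.73 V.
Assume saturation: I_D = (k_n/2)(V_GS − V_t)² with V_GS = V_G − I_D·R_S = 7.73 − 0.68·I_D.
Substituting gives 0.194·I_D² − 4.56·I_D + 16.3 = 0, with roots I_D = 4.4 or 19.1 mA.
The root I_D = 19.1 mA gives V_GS = -5.24 V ≤ V_t, so take I_D = 4.4 mA.
Then V_GS = 4.74 V and V_DS = V_DD − I_D(R_D+R_S) = 17 − 4.4×2.48 = 6.09 V.
Saturation requires V_DS ≥ V_GS − V_t = 3.24 V; 6.09 ≥ 3.24 ✓.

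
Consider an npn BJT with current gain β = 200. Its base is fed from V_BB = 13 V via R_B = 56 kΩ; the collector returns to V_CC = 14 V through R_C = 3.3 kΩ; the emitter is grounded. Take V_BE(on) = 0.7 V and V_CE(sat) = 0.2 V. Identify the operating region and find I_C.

Assume active: I_B = (13 − 0.7)/56 = 0.22 mA, giving I_C = β·I_B = 43.9 mA.
But then V_CE = 14 − 43.9×3.3 = -131 V < V_CE(sat) = 0.2 V — impossible in the active region.
So the transistor is saturated. With V_CE = 0.2 V, I_C = (V_CC − 0.2)/R_C = 13.8/3.3 = 4.18 mA.
Check: β·I_B = 43.9 mA > I_C = 4.18 mA, confirming saturation.

saturation; I_C ≈ 4.2 mA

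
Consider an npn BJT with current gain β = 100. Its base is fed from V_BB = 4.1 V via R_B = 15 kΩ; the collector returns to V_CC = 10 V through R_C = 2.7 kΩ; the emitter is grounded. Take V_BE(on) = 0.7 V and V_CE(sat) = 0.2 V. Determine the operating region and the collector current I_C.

saturation; I_C ≈ 3.6 mA

Assume active: I_B = (4.1 − 0.7)/15 = 0.227 mA, giving I_C = β·I_B = 22.7 mA.
But then V_CE = 10 − 22.7×2.7 = -51.2 V < V_CE(sat) = 0.2 V — impossible in the active region.
So the transistor is saturated. With V_CE = 0.2 V, I_C = (V_CC − 0.2)/R_C = 9.8/2.7 = 3.63 mA.
Check: β·I_B = 22.7 mA > I_C = 3.63 mA, confirming saturation.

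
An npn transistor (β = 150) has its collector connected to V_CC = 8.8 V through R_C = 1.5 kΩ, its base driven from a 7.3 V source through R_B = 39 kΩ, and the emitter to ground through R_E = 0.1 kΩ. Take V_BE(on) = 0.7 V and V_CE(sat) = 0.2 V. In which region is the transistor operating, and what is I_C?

saturation; I_C ≈ 5.4 mA

Assume active: I_B = (7.3 − 0.7)/(39 + 151×0.1) = 0.122 mA, I_C = β·I_B = 18.3 mA.
Then V_CE = 8.8 − 18.3×1.5 − 18.4×0.1 = -20.5 V < 0.2 V — the active assumption fails.
Re-solve with V_CE = 0.2 V. KCL at the emitter: V_E/R_E = (V_BB−0.7−V_E)/R_B + (V_CC−0.2−V_E)/R_C, giving V_E = 0.552 V.
I_C = (V_CC − 0.2 − V_E)/R_C = (8.6 − 0.552)/1.5 = 5.37 mA.
Check: I_B = (6.6 − 0.552)/39 = 0.155 mA, and β·I_B = 23.3 mA > I_C, confirming saturation.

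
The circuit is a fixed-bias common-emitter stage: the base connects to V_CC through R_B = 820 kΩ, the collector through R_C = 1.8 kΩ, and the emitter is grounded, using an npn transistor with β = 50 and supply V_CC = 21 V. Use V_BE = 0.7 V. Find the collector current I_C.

I_C ≈ 1.2 mA

Base loop: V_CC = I_B·R_B + V_BE, so I_B = (21 − 0.7)/820 kΩ = 0.0248 mA.
In the active region I_C = β·I_B = 50 × 0.0248 = 1.24 mA.
Collector loop: V_CE = V_CC − I_C·R_C = 21 − 1.24×1.8 = 18.8 V.
Since V_CE = 18.8 V > V_CE(sat) ≈ 0.2 V, the transistor is in the active region as assumed.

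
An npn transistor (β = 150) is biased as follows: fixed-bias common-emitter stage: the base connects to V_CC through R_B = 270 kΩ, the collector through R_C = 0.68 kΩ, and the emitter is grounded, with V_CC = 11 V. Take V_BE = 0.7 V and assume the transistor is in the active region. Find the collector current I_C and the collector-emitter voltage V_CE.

I_C ≈ 5.7 mA, V_CE ≈ 7.1 V

Base loop: V_CC = I_B·R_B + V_BE, so I_B = (11 − 0.7)/270 kΩ = 0.0381 mA.
In the active region I_C = β·I_B = 150 × 0.0381 = 5.72 mA.
Collector loop: V_CE = V_CC − I_C·R_C = 11 − 5.72×0.68 = 7.11 V.
Since V_CE = 7.11 V > V_CE(sat) ≈ 0.2 V, the transistor is in the active region as assumed.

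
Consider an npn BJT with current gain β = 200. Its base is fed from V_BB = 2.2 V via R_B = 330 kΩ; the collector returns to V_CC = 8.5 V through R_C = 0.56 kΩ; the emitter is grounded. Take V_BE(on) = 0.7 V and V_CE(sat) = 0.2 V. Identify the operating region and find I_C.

active; I_C ≈ 0.91 mA

Assume active. Base-emitter loop: I_B = (V_BB − V_BE)/R_B = (2.2 − 0.7)/330 = 0.00455 mA.
I_C = β·I_B = 200×0.00455 = 0.909 mA.
V_CE = V_CC − I_C·R_C = 8.5 − 0.909×0.56 = 7.99 V > V_CE(sat), so the active-region assumption holds.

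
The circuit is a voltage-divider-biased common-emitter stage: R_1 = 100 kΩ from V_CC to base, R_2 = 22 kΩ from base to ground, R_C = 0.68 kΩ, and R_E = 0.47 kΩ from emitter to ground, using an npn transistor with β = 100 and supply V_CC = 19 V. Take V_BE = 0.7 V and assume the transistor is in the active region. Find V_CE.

Thevenize the base divider: V_Th = V_CC·R_2/(R_1+R_2) = 19×22/122 = 3.43 V, R_Th = R_1‖R_2 = 18 kΩ.
Base-emitter loop: V_Th = I_B·R_Th + V_BE + (β+1)I_B·R_E, so I_B = (3.43 − 0.7) / (18 + 101×0.47) = 0.0416 mA.
I_C = β·I_B = 100×0.0416 = 4.16 mA, and I_E = (β+1)I_B = 4.2 mA.
V_CE = V_CC − I_C·R_C − I_E·R_E = 19 − 4.16×0.68 − 4.2×0.47 = 14.2 V.
V_CE = 14.2 V > 0.2 V confirms active-region operation.

V_CE ≈ 14 V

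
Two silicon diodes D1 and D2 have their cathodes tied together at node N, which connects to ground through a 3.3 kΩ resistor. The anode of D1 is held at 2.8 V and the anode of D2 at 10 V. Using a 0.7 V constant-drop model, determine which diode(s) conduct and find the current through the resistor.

Assume both conduct. Then node N would need to be at both 2.8−0.7 = 2.1 V and 10−0.7 = 9.3 V, which is impossible.
Assume only D2 conducts: V_N = 10 − 0.7 = 9.3 V, so I_R = 9.3/3.3 = 2.82 mA.
Check D1: its anode-to-cathode voltage is 2.8 − 9.3 = -6.5 V < 0.7 V, so it is off. The assumption is consistent.

Only D2 conducts; I_R ≈ 2.8 mA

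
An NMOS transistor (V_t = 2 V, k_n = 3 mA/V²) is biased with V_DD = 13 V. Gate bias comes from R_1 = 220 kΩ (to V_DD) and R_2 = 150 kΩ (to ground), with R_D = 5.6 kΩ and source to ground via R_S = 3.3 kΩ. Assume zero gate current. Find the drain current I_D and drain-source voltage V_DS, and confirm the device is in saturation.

V_G = V_DD·R_2/(R_1+R_2) = 13×150/370 = 5.27 V.
Assume saturation: I_D = (k_n/2)(V_GS − V_t)² with V_GS = V_G − I_D·R_S = 5.27 − 3.3·I_D.
Substituting gives 16.3·I_D² − 33.4·I_D + 16 = 0, with roots I_D = 0.773 or 1.27 mA.
The root I_D = 1.27 mA gives V_GS = 1.08 V ≤ V_t, so take I_D = 0.773 mA.
Then V_GS = 2.72 V and V_DS = V_DD − I_D(R_D+R_S) = 13 − 0.773×8.9 = 6.12 V.
Saturation requires V_DS ≥ V_GS − V_t = 0.718 V; 6.12 ≥ 0.718 ✓.

I_D ≈ 0.77 mA, V_DS ≈ 6.1 V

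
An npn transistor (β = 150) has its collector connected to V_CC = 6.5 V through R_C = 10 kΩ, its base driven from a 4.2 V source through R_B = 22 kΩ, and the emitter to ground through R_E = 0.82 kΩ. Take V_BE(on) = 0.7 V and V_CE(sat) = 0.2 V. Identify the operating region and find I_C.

Assume active: I_B = (4.2 − 0.7)/(22 + 151×0.82) = 0.024 mA, I_C = β·I_B = 3.6 mA.
Then V_CE = 6.5 − 3.6×10 − 3.62×0.82 = -32.5 V < 0.2 V — the active assumption fails.
Re-solve with V_CE = 0.2 V. KCL at the emitter: V_E/R_E = (V_BB−0.7−V_E)/R_B + (V_CC−0.2−V_E)/R_C, giving V_E = 0.578 V.
I_C = (V_CC − 0.2 − V_E)/R_C = (6.3 − 0.578)/10 = 0.572 mA.
Check: I_B = (3.5 − 0.578)/22 = 0.133 mA, and β·I_B = 19.9 mA > I_C, confirming saturation.

saturation; I_C ≈ 0.57 mA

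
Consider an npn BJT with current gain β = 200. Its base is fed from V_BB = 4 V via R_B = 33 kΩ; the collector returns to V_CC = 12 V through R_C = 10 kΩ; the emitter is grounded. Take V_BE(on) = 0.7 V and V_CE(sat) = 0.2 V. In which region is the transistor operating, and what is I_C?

saturation; I_C ≈ 1.2 mA

Assume active: I_B = (4 − 0.7)/33 = 0.1 mA, giving I_C = β·I_B = 20 mA.
But then V_CE = 12 − 20×10 = -188 V < V_CE(sat) = 0.2 V — impossible in the active region.
So the transistor is saturated. With V_CE = 0.2 V, I_C = (V_CC − 0.2)/R_C = 11.8/10 = 1.18 mA.
Check: β·I_B = 20 mA > I_C = 1.18 mA, confirming saturation.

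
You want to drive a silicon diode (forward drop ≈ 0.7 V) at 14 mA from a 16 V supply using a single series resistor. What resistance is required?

The resistor drops V_S − V_D = 16 − 0.7 = 15.3 V at 14 mA.
R = 15.3 V / 14 mA = 1.09 kΩ.

R ≈ 1.1 kΩ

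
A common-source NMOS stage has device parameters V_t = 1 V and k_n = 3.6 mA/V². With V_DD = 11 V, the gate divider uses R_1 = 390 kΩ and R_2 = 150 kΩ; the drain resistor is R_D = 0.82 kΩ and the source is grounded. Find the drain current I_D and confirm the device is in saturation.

V_G = V_DD·R_2/(R_1+R_2) = 11×150/540 = 3.06 V. With the source grounded, V_GS = V_G = 3.06 V.
Assume saturation: I_D = (k_n/2)(V_GS − V_t)² = (3.6/2)×(3.06 − 1)² = 1.8×2.06² = 7.61 mA.
V_DS = V_DD − I_D·R_D = 11 − 7.61×0.82 = 4.76 V.
Saturation requires V_DS ≥ V_GS − V_t = 2.06 V; 4.76 ≥ 2.06 ✓.

I_D ≈ 7.6 mA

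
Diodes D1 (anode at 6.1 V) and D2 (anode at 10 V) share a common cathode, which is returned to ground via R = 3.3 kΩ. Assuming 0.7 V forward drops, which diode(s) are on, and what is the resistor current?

Only D2 conducts; I_R ≈ 2.8 mA

Assume both conduct. Then node N would need to be at both 6.1−0.7 = 5.4 V and 10−0.7 = 9.3 V, which is impossible.
Assume only D2 conducts: V_N = 10 − 0.7 = 9.3 V, so I_R = 9.3/3.3 = 2.82 mA.
Check D1: its anode-to-cathode voltage is 6.1 − 9.3 = -3.2 V < 0.7 V, so it is off. The assumption is consistent.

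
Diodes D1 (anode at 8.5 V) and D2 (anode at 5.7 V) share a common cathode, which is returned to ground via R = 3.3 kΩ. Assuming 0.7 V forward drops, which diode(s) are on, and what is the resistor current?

Assume both conduct. Then node N would need to be at both 8.5−0.7 = 7.8 V and 5.7−0.7 = 5 V, which is impossible.
Assume only D1 conducts: V_N = 8.5 − 0.7 = 7.8 V, so I_R = 7.8/3.3 = 2.36 mA.
Check D2: its anode-to-cathode voltage is 5.7 − 7.8 = -2.1 V < 0.7 V, so it is off. The assumption is consistent.

Only D1 conducts; I_R ≈ 2.4 mA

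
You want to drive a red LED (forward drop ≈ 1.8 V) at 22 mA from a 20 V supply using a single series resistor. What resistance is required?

R ≈ 0.83 kΩ

The resistor drops V_S − V_D = 20 − 1.8 = 18.2 V at 22 mA.
R = 18.2 V / 22 mA = 0.827 kΩ.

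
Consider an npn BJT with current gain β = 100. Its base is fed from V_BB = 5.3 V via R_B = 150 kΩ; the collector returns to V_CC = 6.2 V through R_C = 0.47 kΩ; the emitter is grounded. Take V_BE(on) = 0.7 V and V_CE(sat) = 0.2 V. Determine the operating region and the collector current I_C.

active; I_C ≈ 3.1 mA

Assume active. Base-emitter loop: I_B = (V_BB − V_BE)/R_B = (5.3 − 0.7)/150 = 0.0307 mA.
I_C = β·I_B = 100×0.0307 = 3.07 mA.
V_CE = V_CC − I_C·R_C = 6.2 − 3.07×0.47 = 4.76 V > V_CE(sat), so the active-region assumption holds.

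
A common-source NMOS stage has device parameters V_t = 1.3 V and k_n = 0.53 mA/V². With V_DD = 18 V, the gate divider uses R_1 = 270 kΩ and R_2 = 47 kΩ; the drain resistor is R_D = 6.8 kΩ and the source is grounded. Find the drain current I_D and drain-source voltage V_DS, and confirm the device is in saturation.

I_D ≈ 0.5 mA, V_DS ≈ 15 V

V_G = V_DD·R_2/(R_1+R_2) = 18×47/317 = 2.67 V. With the source grounded, V_GS = V_G = 2.67 V.
Assume saturation: I_D = (k_n/2)(V_GS − V_t)² = (0.53/2)×(2.67 − 1.3)² = 0.265×1.37² = 0.496 mA.
V_DS = V_DD − I_D·R_D = 18 − 0.496×6.8 = 14.6 V.
Saturation requires V_DS ≥ V_GS − V_t = 1.37 V; 14.6 ≥ 1.37 ✓.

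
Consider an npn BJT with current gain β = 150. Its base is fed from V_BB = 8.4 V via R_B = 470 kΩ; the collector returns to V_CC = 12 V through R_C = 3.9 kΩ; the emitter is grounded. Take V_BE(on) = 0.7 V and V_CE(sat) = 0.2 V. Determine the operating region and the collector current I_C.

active; I_C ≈ 2.5 mA

Assume active. Base-emitter loop: I_B = (V_BB − V_BE)/R_B = (8.4 − 0.7)/470 = 0.0164 mA.
I_C = β·I_B = 150×0.0164 = 2.46 mA.
V_CE = V_CC − I_C·R_C = 12 − 2.46×3.9 = 2.42 V > V_CE(sat), so the active-region assumption holds.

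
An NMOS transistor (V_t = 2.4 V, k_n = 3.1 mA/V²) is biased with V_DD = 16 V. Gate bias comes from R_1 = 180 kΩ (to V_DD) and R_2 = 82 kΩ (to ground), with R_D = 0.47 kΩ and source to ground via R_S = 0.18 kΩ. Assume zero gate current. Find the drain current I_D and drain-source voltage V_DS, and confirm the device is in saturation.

V_G = V_DD·R_2/(R_1+R_2) = 16×82/262 = 5.01 V.
Assume saturation: I_D = (k_n/2)(V_GS − V_t)² with V_GS = V_G − I_D·R_S = 5.01 − 0.18·I_D.
Substituting gives 0.0502·I_D² − 2.46·I_D + 10.5 = 0, with roots I_D = 4.76 or 44.1 mA.
The root I_D = 44.1 mA gives V_GS = -2.94 V ≤ V_t, so take I_D = 4.76 mA.
Then V_GS = 4.15 V and V_DS = V_DD − I_D(R_D+R_S) = 16 − 4.76×0.65 = 12.9 V.
Saturation requires V_DS ≥ V_GS − V_t = 1.75 V; 12.9 ≥ 1.75 ✓.

I_D ≈ 4.8 mA, V_DS ≈ 13 V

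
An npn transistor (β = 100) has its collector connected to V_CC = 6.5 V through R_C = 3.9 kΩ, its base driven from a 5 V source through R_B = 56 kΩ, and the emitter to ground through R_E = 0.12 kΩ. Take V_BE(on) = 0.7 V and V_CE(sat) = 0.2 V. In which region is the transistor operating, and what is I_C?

Assume active: I_B = (5 − 0.7)/(56 + 101×0.12) = 0.0631 mA, I_C = β·I_B = 6.31 mA.
Then V_CE = 6.5 − 6.31×3.9 − 6.38×0.12 = -18.9 V < 0.2 V — the active assumption fails.
Re-solve with V_CE = 0.2 V. KCL at the emitter: V_E/R_E = (V_BB−0.7−V_E)/R_B + (V_CC−0.2−V_E)/R_C, giving V_E = 0.197 V.
I_C = (V_CC − 0.2 − V_E)/R_C = (6.3 − 0.197)/3.9 = 1.56 mA.
Check: I_B = (4.3 − 0.197)/56 = 0.0733 mA, and β·I_B = 7.33 mA > I_C, confirming saturation.

saturation; I_C ≈ 1.6 mA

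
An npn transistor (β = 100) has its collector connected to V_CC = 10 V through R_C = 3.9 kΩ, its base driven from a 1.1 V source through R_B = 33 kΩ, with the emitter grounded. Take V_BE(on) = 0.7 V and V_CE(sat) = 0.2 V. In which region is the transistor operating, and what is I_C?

active; I_C ≈ 1.2 mA

Assume active. Base-emitter loop: I_B = (V_BB − V_BE)/R_B = (1.1 − 0.7)/33 = 0.0121 mA.
I_C = β·I_B = 100×0.0121 = 1.21 mA.
V_CE = V_CC − I_C·R_C = 10 − 1.21×3.9 = 5.27 V > V_CE(sat), so the active-region assumption holds.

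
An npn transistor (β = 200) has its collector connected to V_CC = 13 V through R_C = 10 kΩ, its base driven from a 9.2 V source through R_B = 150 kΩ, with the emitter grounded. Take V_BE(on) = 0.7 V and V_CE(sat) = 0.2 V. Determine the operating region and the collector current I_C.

saturation; I_C ≈ 1.3 mA

Assume active: I_B = (9.2 − 0.7)/150 = 0.0567 mA, giving I_C = β·I_B = 11.3 mA.
But then V_CE = 13 − 11.3×10 = -100 V < V_CE(sat) = 0.2 V — impossible in the active region.
So the transistor is saturated. With V_CE = 0.2 V, I_C = (V_CC − 0.2)/R_C = 12.8/10 = 1.28 mA.
Check: β·I_B = 11.3 mA > I_C = 1.28 mA, confirming saturation.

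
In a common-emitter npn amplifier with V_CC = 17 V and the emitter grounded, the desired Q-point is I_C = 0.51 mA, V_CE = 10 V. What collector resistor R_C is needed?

R_C ≈ 14 kΩ

Collector loop: V_CC = I_C·R_C + V_CE.
R_C = (V_CC − V_CE)/I_C = (17 − 10)/0.51 = 13.7 kΩ.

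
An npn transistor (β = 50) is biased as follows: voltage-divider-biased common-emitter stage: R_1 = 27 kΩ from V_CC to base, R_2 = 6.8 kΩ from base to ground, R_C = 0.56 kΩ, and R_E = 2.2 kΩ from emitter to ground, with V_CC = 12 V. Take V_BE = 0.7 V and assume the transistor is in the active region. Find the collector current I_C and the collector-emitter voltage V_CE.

I_C ≈ 0.73 mA, V_CE ≈ 10 V

Thevenize the base divider: V_Th = V_CC·R_2/(R_1+R_2) = 12×6.8/33.8 = 2.41 V, R_Th = R_1‖R_2 = 5.43 kΩ.
Base-emitter loop: V_Th = I_B·R_Th + V_BE + (β+1)I_B·R_E, so I_B = (2.41 − 0.7) / (5.43 + 51×2.2) = 0.0146 mA.
I_C = β·I_B = 50×0.0146 = 0.729 mA, and I_E = (β+1)I_B = 0.743 mA.
V_CE = V_CC − I_C·R_C − I_E·R_E = 12 − 0.729×0.56 − 0.743×2.2 = 9.96 V.
V_CE = 9.96 V > 0.2 V confirms active-region operation.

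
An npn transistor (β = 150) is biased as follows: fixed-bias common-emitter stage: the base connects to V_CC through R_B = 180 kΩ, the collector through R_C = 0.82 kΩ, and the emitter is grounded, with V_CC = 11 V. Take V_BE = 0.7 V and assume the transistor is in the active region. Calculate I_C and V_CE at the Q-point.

Base loop: V_CC = I_B·R_B + V_BE, so I_B = (11 − 0.7)/180 kΩ = 0.0572 mA.
In the active region I_C = β·I_B = 150 × 0.0572 = 8.58 mA.
Collector loop: V_CE = V_CC − I_C·R_C = 11 − 8.58×0.82 = 3.96 V.
Since V_CE = 3.96 V > V_CE(sat) ≈ 0.2 V, the transistor is in the active region as assumed.

I_C ≈ 8.6 mA, V_CE ≈ 4 V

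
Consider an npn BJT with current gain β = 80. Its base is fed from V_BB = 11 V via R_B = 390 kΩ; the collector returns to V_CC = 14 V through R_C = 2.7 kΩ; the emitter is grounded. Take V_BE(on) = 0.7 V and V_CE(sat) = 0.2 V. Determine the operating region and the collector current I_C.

Assume active. Base-emitter loop: I_B = (V_BB − V_BE)/R_B = (11 − 0.7)/390 = 0.0264 mA.
I_C = β·I_B = 80×0.0264 = 2.11 mA.
V_CE = V_CC − I_C·R_C = 14 − 2.11×2.7 = 8.3 V > V_CE(sat), so the active-region assumption holds.

active; I_C ≈ 2.1 mA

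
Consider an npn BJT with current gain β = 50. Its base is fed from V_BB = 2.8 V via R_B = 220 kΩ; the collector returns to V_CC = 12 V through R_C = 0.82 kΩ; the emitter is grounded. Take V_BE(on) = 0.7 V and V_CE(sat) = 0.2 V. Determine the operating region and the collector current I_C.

Assume active. Base-emitter loop: I_B = (V_BB − V_BE)/R_B = (2.8 − 0.7)/220 = 0.00955 mA.
I_C = β·I_B = 50×0.00955 = 0.477 mA.
V_CE = V_CC − I_C·R_C = 12 − 0.477×0.82 = 11.6 V > V_CE(sat), so the active-region assumption holds.

active; I_C ≈ 0.48 mA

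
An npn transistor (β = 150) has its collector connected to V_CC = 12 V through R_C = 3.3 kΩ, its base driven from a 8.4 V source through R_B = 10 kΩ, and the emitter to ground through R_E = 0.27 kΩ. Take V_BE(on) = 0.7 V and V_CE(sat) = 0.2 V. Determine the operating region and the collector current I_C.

saturation; I_C ≈ 3.3 mA

Assume active: I_B = (8.4 − 0.7)/(10 + 151×0.27) = 0.152 mA, I_C = β·I_B = 22.7 mA.
Then V_CE = 12 − 22.7×3.3 − 22.9×0.27 = -69.3 V < 0.2 V — the active assumption fails.
Re-solve with V_CE = 0.2 V. KCL at the emitter: V_E/R_E = (V_BB−0.7−V_E)/R_B + (V_CC−0.2−V_E)/R_C, giving V_E = 1.06 V.
I_C = (V_CC − 0.2 − V_E)/R_C = (11.8 − 1.06)/3.3 = 3.26 mA.
Check: I_B = (7.7 − 1.06)/10 = 0.664 mA, and β·I_B = 99.6 mA > I_C, confirming saturation.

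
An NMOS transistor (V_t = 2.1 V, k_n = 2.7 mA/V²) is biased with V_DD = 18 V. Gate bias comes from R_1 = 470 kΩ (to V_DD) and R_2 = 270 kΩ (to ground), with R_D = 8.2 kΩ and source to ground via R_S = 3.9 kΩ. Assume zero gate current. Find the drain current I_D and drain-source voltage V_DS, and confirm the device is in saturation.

V_G = V_DD·R_2/(R_1+R_2) = 18×270/740 = 6.57 V.
Assume saturation: I_D = (k_n/2)(V_GS − V_t)² with V_GS = V_G − I_D·R_S = 6.57 − 3.9·I_D.
Substituting gives 20.5·I_D² − 48·I_D + 26.9 = 0, with roots I_D = 0.932 or 1.41 mA.
The root I_D = 1.41 mA gives V_GS = 1.08 V ≤ V_t, so take I_D = 0.932 mA.
Then V_GS = 2.93 V and V_DS = V_DD − I_D(R_D+R_S) = 18 − 0.932×12.1 = 6.72 V.
Saturation requires V_DS ≥ V_GS − V_t = 0.831 V; 6.72 ≥ 0.831 ✓.

I_D ≈ 0.93 mA, V_DS ≈ 6.7 V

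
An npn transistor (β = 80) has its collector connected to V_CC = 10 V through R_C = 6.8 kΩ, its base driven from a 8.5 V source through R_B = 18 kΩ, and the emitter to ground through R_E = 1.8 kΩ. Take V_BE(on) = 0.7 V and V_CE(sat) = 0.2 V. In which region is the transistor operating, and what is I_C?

Assume active: I_B = (8.5 − 0.7)/(18 + 81×1.8) = 0.0476 mA, I_C = β·I_B = 3.81 mA.
Then V_CE = 10 − 3.81×6.8 − 3.86×1.8 = -22.8 V < 0.2 V — the active assumption fails.
Re-solve with V_CE = 0.2 V. KCL at the emitter: V_E/R_E = (V_BB−0.7−V_E)/R_B + (V_CC−0.2−V_E)/R_C, giving V_E = 2.47 V.
I_C = (V_CC − 0.2 − V_E)/R_C = (9.8 − 2.47)/6.8 = 1.08 mA.
Check: I_B = (7.8 − 2.47)/18 = 0.296 mA, and β·I_B = 23.7 mA > I_C, confirming saturation.

saturation; I_C ≈ 1.1 mA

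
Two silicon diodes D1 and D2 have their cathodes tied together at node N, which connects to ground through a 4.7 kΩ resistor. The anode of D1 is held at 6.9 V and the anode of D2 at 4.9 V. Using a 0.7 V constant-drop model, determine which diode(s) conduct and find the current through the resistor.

Assume both conduct. Then node N would need to be at both 6.9−0.7 = 6.2 V and 4.9−0.7 = 4.2 V, which is impossible.
Assume only D1 conducts: V_N = 6.9 − 0.7 = 6.2 V, so I_R = 6.2/4.7 = 1.32 mA.
Check D2: its anode-to-cathode voltage is 4.9 − 6.2 = -1.3 V < 0.7 V, so it is off. The assumption is consistent.

Only D1 conducts; I_R ≈ 1.3 mA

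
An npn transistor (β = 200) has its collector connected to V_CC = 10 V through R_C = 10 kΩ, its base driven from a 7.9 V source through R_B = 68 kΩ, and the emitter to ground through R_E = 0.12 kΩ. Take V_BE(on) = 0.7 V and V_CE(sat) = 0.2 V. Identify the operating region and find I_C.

saturation; I_C ≈ 0.97 mA

Assume active: I_B = (7.9 − 0.7)/(68 + 201×0.12) = 0.0782 mA, I_C = β·I_B = 15.6 mA.
Then V_CE = 10 − 15.6×10 − 15.7×0.12 = -148 V < 0.2 V — the active assumption fails.
Re-solve with V_CE = 0.2 V. KCL at the emitter: V_E/R_E = (V_BB−0.7−V_E)/R_B + (V_CC−0.2−V_E)/R_C, giving V_E = 0.129 V.
I_C = (V_CC − 0.2 − V_E)/R_C = (9.8 − 0.129)/10 = 0.967 mA.
Check: I_B = (7.2 − 0.129)/68 = 0.104 mA, and β·I_B = 20.8 mA > I_C, confirming saturation.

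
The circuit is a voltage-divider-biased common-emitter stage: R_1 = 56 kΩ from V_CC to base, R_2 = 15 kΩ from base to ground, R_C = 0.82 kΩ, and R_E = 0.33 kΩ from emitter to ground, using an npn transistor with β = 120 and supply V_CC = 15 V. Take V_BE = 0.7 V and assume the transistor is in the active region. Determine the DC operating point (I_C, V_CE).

I_C ≈ 5.7 mA, V_CE ≈ 8.4 V

Thevenize the base divider: V_Th = V_CC·R_2/(R_1+R_2) = 15×15/71 = 3.17 V, R_Th = R_1‖R_2 = 11.8 kΩ.
Base-emitter loop: V_Th = I_B·R_Th + V_BE + (β+1)I_B·R_E, so I_B = (3.17 − 0.7) / (11.8 + 121×0.33) = 0.0477 mA.
I_C = β·I_B = 120×0.0477 = 5.72 mA, and I_E = (β+1)I_B = 5.77 mA.
V_CE = V_CC − I_C·R_C − I_E·R_E = 15 − 5.72×0.82 − 5.77×0.33 = 8.4 V.
V_CE = 8.4 V > 0.2 V confirms active-region operation.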